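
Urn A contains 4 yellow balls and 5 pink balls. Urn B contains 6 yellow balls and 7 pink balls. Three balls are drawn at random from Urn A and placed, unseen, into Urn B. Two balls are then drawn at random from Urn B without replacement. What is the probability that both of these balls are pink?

Condition on how many of the transferred balls are pink (from Urn A: 5 pink of 9; then Urn B has 16 total).
  0 pink: C(5,0)C(4,3)/C(9,3) = 1/21; then P = C(7,2)/C(16,2) = 7/40
  1 pink: C(5,1)C(4,2)/C(9,3) = 5/14; then P = C(8,2)/C(16,2) = 7/30
  2 pink: C(5,2)C(4,1)/C(9,3) = 10/21; then P = C(9,2)/C(16,2) = 3/10
  3 pink: C(5,3)C(4,0)/C(9,3) = 5/42; then P = C(10,2)/C(16,2) = 3/8
P(both pink) = 67/240 ≈ 0.2792.

67/240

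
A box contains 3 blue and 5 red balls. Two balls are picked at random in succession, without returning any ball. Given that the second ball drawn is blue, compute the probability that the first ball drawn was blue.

2/7

P(first=blue and the second ball drawn is blue) = (3/8)·(2/7) = 3/28.
P(the second ball drawn is blue) = Σ over first color = 3/28 + 15/56 = 3/8.
By Bayes, P(first=blue | the second ball drawn is blue) = 3/28 / 3/8 = 2/7 ≈ 0.2857.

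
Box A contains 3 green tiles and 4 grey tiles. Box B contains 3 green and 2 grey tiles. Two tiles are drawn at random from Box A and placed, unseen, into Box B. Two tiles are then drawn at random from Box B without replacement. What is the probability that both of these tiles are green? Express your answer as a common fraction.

Condition on how many of the transferred tiles are green (from Box A: 3 green of 7; then Box B has 7 total).
  0 green: C(3,0)C(4,2)/C(7,2) = 2/7; then P = C(3,2)/C(7,2) = 1/7
  1 green: C(3,1)C(4,1)/C(7,2) = 4/7; then P = C(4,2)/C(7,2) = 2/7
  2 green: C(3,2)C(4,0)/C(7,2) = 1/7; then P = C(5,2)/C(7,2) = 10/21
P(both green) = 40/147 ≈ 0.2721.

40/147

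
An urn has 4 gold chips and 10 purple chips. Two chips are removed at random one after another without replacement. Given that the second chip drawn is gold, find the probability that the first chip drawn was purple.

10/13

P(first=purple and the second chip drawn is gold) = (10/14)·(4/13) = 20/91.
P(the second chip drawn is gold) = Σ over first color = 6/91 + 20/91 = 2/7.
By Bayes, P(first=purple | the second chip drawn is gold) = 20/91 / 2/7 = 10/13 ≈ 0.7692.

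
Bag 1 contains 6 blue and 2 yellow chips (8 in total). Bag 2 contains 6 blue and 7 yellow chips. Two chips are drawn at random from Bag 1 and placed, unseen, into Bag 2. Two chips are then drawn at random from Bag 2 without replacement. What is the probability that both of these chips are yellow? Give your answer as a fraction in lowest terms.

Condition on how many of the transferred chips are yellow (from Bag 1: 2 yellow of 8; then Bag 2 has 15 total).
  0 yellow: C(2,0)C(6,2)/C(8,2) = 15/28; then P = C(7,2)/C(15,2) = 1/5
  1 yellow: C(2,1)C(6,1)/C(8,2) = 3/7; then P = C(8,2)/C(15,2) = 4/15
  2 yellow: C(2,2)C(6,0)/C(8,2) = 1/28; then P = C(9,2)/C(15,2) = 12/35
P(both yellow) = 229/980 ≈ 0.2337.

229/980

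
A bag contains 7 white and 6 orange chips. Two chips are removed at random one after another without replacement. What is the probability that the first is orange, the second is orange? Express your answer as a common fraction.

5/26

Multiply the conditional probability of each draw in order, without replacement, so each draw removes one from its color and from the total.
P = (6/13) · (5/12) = 5/26 ≈ 0.1923.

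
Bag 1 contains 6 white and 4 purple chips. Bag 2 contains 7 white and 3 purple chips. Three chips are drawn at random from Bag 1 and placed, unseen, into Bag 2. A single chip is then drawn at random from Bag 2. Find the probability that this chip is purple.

21/65

Condition on how many of the transferred chips are purple (from Bag 1: 4 purple of 10; then Bag 2 has 13 total).
  0 purple: C(4,0)C(6,3)/C(10,3) = 1/6; then P = 3/13
  1 purple: C(4,1)C(6,2)/C(10,3) = 1/2; then P = 4/13
  2 purple: C(4,2)C(6,1)/C(10,3) = 3/10; then P = 5/13
  3 purple: C(4,3)C(6,0)/C(10,3) = 1/30; then P = 6/13
P(purple from Bag 2) = 21/65 ≈ 0.3231.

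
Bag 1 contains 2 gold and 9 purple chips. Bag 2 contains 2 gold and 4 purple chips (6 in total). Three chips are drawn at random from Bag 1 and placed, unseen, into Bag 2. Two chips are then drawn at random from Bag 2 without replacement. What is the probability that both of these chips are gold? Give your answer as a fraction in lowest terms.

Condition on how many of the transferred chips are gold (from Bag 1: 2 gold of 11; then Bag 2 has 9 total).
  0 gold: C(2,0)C(9,3)/C(11,3) = 28/55; then P = C(2,2)/C(9,2) = 1/36
  1 gold: C(2,1)C(9,2)/C(11,3) = 24/55; then P = C(3,2)/C(9,2) = 1/12
  2 gold: C(2,2)C(9,1)/C(11,3) = 3/55; then P = C(4,2)/C(9,2) = 1/6
P(both gold) = 59/990 ≈ 0.0596.

59/990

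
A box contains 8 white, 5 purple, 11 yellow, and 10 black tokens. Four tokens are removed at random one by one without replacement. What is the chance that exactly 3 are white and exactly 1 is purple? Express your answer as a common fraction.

35/5797

Unordered draws without replacement: count favorable combinations over C(34,4).
Favorable = C(8,3) · C(5,1) · C(11,0) · C(10,0) = 280; total = C(34,4) = 46376.
P = 280/46376 = 35/5797 ≈ 0.0060.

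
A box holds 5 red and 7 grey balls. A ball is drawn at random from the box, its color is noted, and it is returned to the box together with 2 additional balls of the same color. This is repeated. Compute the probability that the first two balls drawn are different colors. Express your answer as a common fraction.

Either grey then red, or red then grey; after the first draw the total is 14.
P = (7/12)·(5/14) + (5/12)·(7/14) = 5/12 ≈ 0.4167.

5/12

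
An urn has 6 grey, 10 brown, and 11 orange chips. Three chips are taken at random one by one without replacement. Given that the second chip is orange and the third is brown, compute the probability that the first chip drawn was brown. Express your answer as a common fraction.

9/25

P(first=brown and the second chip is orange and the third is brown) = (10/27)·(11/26)·(9/25) = 11/195.
P(E) = Σ over first color = 22/585 + 11/195 + 22/351 = 55/351.
By Bayes, P(first=brown | E) = 11/195 / 55/351 = 9/25 ≈ 0.3600.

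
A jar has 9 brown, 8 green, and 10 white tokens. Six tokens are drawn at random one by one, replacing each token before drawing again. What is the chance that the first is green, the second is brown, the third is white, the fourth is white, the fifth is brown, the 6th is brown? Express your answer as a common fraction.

800/531441

Multiply the conditional probability of each draw in order, with replacement (the composition resets each draw).
P = (8/27) · (9/27) · (10/27) · (10/27) · (9/27) · (9/27) = 800/531441 ≈ 0.0015.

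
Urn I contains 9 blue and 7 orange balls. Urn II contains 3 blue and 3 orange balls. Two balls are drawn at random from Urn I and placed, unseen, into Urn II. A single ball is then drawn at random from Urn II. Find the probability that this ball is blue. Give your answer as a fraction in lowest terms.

33/64

Condition on how many of the transferred balls are blue (from Urn I: 9 blue of 16; then Urn II has 8 total).
  0 blue: C(9,0)C(7,2)/C(16,2) = 7/40; then P = 3/8
  1 blue: C(9,1)C(7,1)/C(16,2) = 21/40; then P = 4/8
  2 blue: C(9,2)C(7,0)/C(16,2) = 3/10; then P = 5/8
P(blue from Urn II) = 33/64 ≈ 0.5156.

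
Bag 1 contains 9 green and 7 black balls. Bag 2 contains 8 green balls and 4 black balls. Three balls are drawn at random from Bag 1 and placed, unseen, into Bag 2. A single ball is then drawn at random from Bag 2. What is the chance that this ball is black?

Condition on how many of the transferred balls are black (from Bag 1: 7 black of 16; then Bag 2 has 15 total).
  0 black: C(7,0)C(9,3)/C(16,3) = 3/20; then P = 4/15
  1 black: C(7,1)C(9,2)/C(16,3) = 9/20; then P = 5/15
  2 black: C(7,2)C(9,1)/C(16,3) = 27/80; then P = 6/15
  3 black: C(7,3)C(9,0)/C(16,3) = 1/16; then P = 7/15
P(black from Bag 2) = 17/48 ≈ 0.3542.

17/48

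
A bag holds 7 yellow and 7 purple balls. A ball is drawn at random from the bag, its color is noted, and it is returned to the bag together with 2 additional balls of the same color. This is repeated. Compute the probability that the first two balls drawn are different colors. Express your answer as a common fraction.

7/16

Either purple then yellow, or yellow then purple; after the first draw the total is 16.
P = (7/14)·(7/16) + (7/14)·(7/16) = 7/16 ≈ 0.4375.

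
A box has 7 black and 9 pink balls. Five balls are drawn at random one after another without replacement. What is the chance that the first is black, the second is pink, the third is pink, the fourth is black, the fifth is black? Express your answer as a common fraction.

Multiply the conditional probability of each draw in order, without replacement, so each draw removes one from its color and from the total.
P = (7/16) · (9/15) · (8/14) · (6/13) · (5/12) = 3/104 ≈ 0.0288.

3/104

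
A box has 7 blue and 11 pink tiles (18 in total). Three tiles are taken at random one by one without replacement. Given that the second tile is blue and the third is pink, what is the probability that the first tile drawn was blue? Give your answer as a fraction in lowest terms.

3/8

P(first=blue and the second tile is blue and the third is pink) = (7/18)·(6/17)·(11/16) = 77/816.
P(E) = Σ over first color = 77/816 + 385/2448 = 77/306.
By Bayes, P(first=blue | E) = 77/816 / 77/306 = 3/8 ≈ 0.3750.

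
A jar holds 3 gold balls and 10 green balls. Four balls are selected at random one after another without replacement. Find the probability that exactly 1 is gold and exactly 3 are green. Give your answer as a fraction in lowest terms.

72/143

Unordered draws without replacement: count favorable combinations over C(13,4).
Favorable = C(3,1) · C(10,3) = 360; total = C(13,4) = 715.
P = 360/715 = 72/143 ≈ 0.5035.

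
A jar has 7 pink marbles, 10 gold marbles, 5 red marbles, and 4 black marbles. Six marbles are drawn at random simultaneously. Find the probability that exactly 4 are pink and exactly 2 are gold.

Unordered draws without replacement: count favorable combinations over C(26,6).
Favorable = C(7,4) · C(10,2) · C(5,0) · C(4,0) = 1575; total = C(26,6) = 230230.
P = 1575/230230 = 45/6578 ≈ 0.0068.

45/6578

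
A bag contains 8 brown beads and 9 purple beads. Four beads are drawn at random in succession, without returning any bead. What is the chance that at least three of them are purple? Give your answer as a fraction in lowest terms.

57/170

Sum the hypergeometric tail for j = 3,…,4 purple beads.
Favorable = C(9,3)·C(8,1) + C(9,4)·C(8,0) = 798; total = C(17,4) = 2380.
P = 798/2380 = 57/170 ≈ 0.3353.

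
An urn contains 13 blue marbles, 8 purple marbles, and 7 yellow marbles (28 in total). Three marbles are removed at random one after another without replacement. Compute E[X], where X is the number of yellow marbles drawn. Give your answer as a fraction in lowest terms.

By linearity of expectation, E[X] = Σ P(draw i is yellow); by symmetry each draw (even without replacement) has P(yellow) = 7/28.
E[X] = 3 · 7/28 = 3/4 ≈ 0.7500.

3/4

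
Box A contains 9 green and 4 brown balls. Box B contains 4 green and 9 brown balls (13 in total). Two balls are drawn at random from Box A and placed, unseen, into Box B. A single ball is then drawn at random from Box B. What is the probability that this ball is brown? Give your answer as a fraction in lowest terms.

25/39

Condition on how many of the transferred balls are brown (from Box A: 4 brown of 13; then Box B has 15 total).
  0 brown: C(4,0)C(9,2)/C(13,2) = 6/13; then P = 9/15
  1 brown: C(4,1)C(9,1)/C(13,2) = 6/13; then P = 10/15
  2 brown: C(4,2)C(9,0)/C(13,2) = 1/13; then P = 11/15
P(brown from Box B) = 25/39 ≈ 0.6410.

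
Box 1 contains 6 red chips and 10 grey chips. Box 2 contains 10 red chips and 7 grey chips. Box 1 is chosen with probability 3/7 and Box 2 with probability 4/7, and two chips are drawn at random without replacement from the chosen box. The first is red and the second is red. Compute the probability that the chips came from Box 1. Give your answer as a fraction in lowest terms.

P(E | Box 1) = 1/8; P(E | Box 2) = 45/136.
P(E) = 3/7·1/8 + 4/7·45/136 = 33/136.
By Bayes' rule, P(Box 1 | E) = 3/56 / 33/136 = 17/77 ≈ 0.2208.

17/77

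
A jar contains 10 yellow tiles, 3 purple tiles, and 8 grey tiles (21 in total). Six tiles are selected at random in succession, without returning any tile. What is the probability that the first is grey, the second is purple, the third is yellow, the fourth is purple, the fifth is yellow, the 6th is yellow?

Multiply the conditional probability of each draw in order, without replacement, so each draw removes one from its color and from the total.
P = (8/21) · (3/20) · (10/19) · (2/18) · (9/17) · (8/16) = 2/2261 ≈ 0.0009.

2/2261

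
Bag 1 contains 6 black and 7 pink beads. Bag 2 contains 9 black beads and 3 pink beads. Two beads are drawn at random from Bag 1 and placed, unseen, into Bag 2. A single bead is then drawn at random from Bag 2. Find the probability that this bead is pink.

Condition on how many of the transferred beads are pink (from Bag 1: 7 pink of 13; then Bag 2 has 14 total).
  0 pink: C(7,0)C(6,2)/C(13,2) = 5/26; then P = 3/14
  1 pink: C(7,1)C(6,1)/C(13,2) = 7/13; then P = 4/14
  2 pink: C(7,2)C(6,0)/C(13,2) = 7/26; then P = 5/14
P(pink from Bag 2) = 53/182 ≈ 0.2912.

53/182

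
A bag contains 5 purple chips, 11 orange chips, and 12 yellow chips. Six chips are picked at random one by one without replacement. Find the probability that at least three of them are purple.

Sum the hypergeometric tail for j = 3,…,5 purple chips.
Favorable = C(5,3)·C(23,3) + C(5,4)·C(23,2) + C(5,5)·C(23,1) = 18998; total = C(28,6) = 376740.
P = 18998/376740 = 59/1170 ≈ 0.0504.

59/1170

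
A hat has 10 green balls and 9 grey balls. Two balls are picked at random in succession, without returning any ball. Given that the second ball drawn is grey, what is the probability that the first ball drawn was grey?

P(first=grey and the second ball drawn is grey) = (9/19)·(8/18) = 4/19.
P(the second ball drawn is grey) = Σ over first color = 5/19 + 4/19 = 9/19.
By Bayes, P(first=grey | the second ball drawn is grey) = 4/19 / 9/19 = 4/9 ≈ 0.4444.

4/9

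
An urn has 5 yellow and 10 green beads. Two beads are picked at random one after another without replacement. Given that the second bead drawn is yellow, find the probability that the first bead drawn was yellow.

P(first=yellow and the second bead drawn is yellow) = (5/15)·(4/14) = 2/21.
P(the second bead drawn is yellow) = Σ over first color = 2/21 + 5/21 = 1/3.
By Bayes, P(first=yellow | the second bead drawn is yellow) = 2/21 / 1/3 = 2/7 ≈ 0.2857.

2/7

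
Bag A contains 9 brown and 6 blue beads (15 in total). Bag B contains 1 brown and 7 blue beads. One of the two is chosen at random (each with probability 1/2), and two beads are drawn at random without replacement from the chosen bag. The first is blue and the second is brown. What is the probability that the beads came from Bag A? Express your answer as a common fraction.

P(E | Bag A) = 9/35; P(E | Bag B) = 1/8.
P(E) = 1/2·9/35 + 1/2·1/8 = 107/560.
By Bayes' rule, P(Bag A | E) = 9/70 / 107/560 = 72/107 ≈ 0.6729.

72/107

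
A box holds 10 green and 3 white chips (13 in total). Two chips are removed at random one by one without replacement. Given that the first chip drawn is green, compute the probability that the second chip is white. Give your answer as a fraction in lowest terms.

After removing 1 green, the box has 3 white out of 12 remaining.
P(second is white | given) = 3/12 = 1/4 ≈ 0.2500.

1/4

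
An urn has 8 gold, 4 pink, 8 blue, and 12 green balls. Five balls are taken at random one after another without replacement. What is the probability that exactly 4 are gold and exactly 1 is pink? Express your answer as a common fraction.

5/3596

Unordered draws without replacement: count favorable combinations over C(32,5).
Favorable = C(8,4) · C(4,1) · C(8,0) · C(12,0) = 280; total = C(32,5) = 201376.
P = 280/201376 = 5/3596 ≈ 0.0014.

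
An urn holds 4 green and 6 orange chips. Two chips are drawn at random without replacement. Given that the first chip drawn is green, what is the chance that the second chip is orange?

2/3

After removing 1 green, the urn has 6 orange out of 9 remaining.
P(second is orange | given) = 6/9 = 2/3 ≈ 0.6667.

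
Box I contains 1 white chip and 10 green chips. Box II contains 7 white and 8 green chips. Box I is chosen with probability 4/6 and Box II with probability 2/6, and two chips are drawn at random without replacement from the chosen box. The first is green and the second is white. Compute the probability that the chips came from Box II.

P(E | Box I) = 1/11; P(E | Box II) = 4/15.
P(E) = 2/3·1/11 + 1/3·4/15 = 74/495.
By Bayes' rule, P(Box II | E) = 4/45 / 74/495 = 22/37 ≈ 0.5946.

22/37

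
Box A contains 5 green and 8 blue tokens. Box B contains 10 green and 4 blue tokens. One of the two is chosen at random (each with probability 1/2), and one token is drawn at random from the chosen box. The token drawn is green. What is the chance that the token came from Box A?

P(green | Box A) = 5/13; P(green | Box B) = 5/7.
P(green) = 1/2·5/13 + 1/2·5/7 = 50/91.
By Bayes' rule, P(Box A | green) = 5/26 / 50/91 = 7/20 ≈ 0.3500.

7/20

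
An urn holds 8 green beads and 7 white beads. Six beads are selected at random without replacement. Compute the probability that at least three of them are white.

89/143

Sum the hypergeometric tail for j = 3,…,6 white beads.
Favorable = C(7,3)·C(8,3) + C(7,4)·C(8,2) + C(7,5)·C(8,1) + C(7,6)·C(8,0) = 3115; total = C(15,6) = 5005.
P = 3115/5005 = 89/143 ≈ 0.6224.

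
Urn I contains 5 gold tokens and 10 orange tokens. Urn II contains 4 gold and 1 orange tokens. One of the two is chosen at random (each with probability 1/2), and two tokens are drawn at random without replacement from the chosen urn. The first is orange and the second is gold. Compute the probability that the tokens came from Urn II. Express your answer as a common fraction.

21/46

P(E | Urn I) = 5/21; P(E | Urn II) = 1/5.
P(E) = 1/2·5/21 + 1/2·1/5 = 23/105.
By Bayes' rule, P(Urn II | E) = 1/10 / 23/105 = 21/46 ≈ 0.4565.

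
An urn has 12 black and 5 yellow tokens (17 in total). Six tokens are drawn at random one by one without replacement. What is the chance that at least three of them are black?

6017/6188

Sum the hypergeometric tail for j = 3,…,6 black tokens.
Favorable = C(12,3)·C(5,3) + C(12,4)·C(5,2) + C(12,5)·C(5,1) + C(12,6)·C(5,0) = 12034; total = C(17,6) = 12376.
P = 12034/12376 = 6017/6188 ≈ 0.9724.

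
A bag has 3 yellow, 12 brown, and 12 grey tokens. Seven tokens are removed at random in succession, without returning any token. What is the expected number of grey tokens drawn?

28/9

By linearity of expectation, E[X] = Σ P(draw i is grey); by symmetry each draw (even without replacement) has P(grey) = 12/27.
E[X] = 7 · 12/27 = 28/9 ≈ 3.1111.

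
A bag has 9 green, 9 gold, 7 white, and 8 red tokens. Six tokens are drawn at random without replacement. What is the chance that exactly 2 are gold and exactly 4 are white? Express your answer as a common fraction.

Unordered draws without replacement: count favorable combinations over C(33,6).
Favorable = C(9,0) · C(9,2) · C(7,4) · C(8,0) = 1260; total = C(33,6) = 1107568.
P = 1260/1107568 = 45/39556 ≈ 0.0011.

45/39556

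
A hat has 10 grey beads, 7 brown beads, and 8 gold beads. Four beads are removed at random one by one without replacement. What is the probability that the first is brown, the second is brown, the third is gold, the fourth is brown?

Multiply the conditional probability of each draw in order, without replacement, so each draw removes one from its color and from the total.
P = (7/25) · (6/24) · (8/23) · (5/22) = 7/1265 ≈ 0.0055.

7/1265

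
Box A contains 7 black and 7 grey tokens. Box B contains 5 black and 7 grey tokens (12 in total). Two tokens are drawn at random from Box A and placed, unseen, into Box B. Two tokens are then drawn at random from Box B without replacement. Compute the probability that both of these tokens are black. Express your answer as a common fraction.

Condition on how many of the transferred tokens are black (from Box A: 7 black of 14; then Box B has 14 total).
  0 black: C(7,0)C(7,2)/C(14,2) = 3/13; then P = C(5,2)/C(14,2) = 10/91
  1 black: C(7,1)C(7,1)/C(14,2) = 7/13; then P = C(6,2)/C(14,2) = 15/91
  2 black: C(7,2)C(7,0)/C(14,2) = 3/13; then P = C(7,2)/C(14,2) = 3/13
P(both black) = 198/1183 ≈ 0.1674.

198/1183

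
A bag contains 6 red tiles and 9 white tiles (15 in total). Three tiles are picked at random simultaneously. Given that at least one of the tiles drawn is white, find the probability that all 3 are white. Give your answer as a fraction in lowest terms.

P(all 3 white) = C(9,3)/C(15,3) = 12/65; P(at least one white) = 1 − C(6,3)/C(15,3) = 87/91.
Since 'all 3 white' ⊆ 'at least one white', P(all 3 | at least one) = 12/65 / 87/91 = 28/145 ≈ 0.1931.

28/145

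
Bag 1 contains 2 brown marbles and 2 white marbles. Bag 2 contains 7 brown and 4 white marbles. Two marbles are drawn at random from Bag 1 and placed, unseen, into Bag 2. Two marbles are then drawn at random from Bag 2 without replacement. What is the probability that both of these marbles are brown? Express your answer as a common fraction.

13/36

Condition on how many of the transferred marbles are brown (from Bag 1: 2 brown of 4; then Bag 2 has 13 total).
  0 brown: C(2,0)C(2,2)/C(4,2) = 1/6; then P = C(7,2)/C(13,2) = 7/26
  1 brown: C(2,1)C(2,1)/C(4,2) = 2/3; then P = C(8,2)/C(13,2) = 14/39
  2 brown: C(2,2)C(2,0)/C(4,2) = 1/6; then P = C(9,2)/C(13,2) = 6/13
P(both brown) = 13/36 ≈ 0.3611.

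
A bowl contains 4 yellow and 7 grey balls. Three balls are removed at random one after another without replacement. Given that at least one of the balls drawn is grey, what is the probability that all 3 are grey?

5/23

P(all 3 grey) = C(7,3)/C(11,3) = 7/33; P(at least one grey) = 1 − C(4,3)/C(11,3) = 161/165.
Since 'all 3 grey' ⊆ 'at least one grey', P(all 3 | at least one) = 7/33 / 161/165 = 5/23 ≈ 0.2174.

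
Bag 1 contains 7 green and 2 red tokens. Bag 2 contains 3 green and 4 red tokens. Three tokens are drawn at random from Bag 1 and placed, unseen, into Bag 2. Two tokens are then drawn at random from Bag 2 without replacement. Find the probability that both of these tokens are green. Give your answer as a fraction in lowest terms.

47/180

Condition on how many of the transferred tokens are green (from Bag 1: 7 green of 9; then Bag 2 has 10 total).
  1 green: C(7,1)C(2,2)/C(9,3) = 1/12; then P = C(4,2)/C(10,2) = 2/15
  2 green: C(7,2)C(2,1)/C(9,3) = 1/2; then P = C(5,2)/C(10,2) = 2/9
  3 green: C(7,3)C(2,0)/C(9,3) = 5/12; then P = C(6,2)/C(10,2) = 1/3
P(both green) = 47/180 ≈ 0.2611.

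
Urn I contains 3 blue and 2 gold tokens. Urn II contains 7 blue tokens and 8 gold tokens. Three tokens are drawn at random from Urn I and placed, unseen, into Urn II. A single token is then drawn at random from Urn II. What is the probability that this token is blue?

Condition on how many of the transferred tokens are blue (from Urn I: 3 blue of 5; then Urn II has 18 total).
  1 blue: C(3,1)C(2,2)/C(5,3) = 3/10; then P = 8/18
  2 blue: C(3,2)C(2,1)/C(5,3) = 3/5; then P = 9/18
  3 blue: C(3,3)C(2,0)/C(5,3) = 1/10; then P = 10/18
P(blue from Urn II) = 22/45 ≈ 0.4889.

22/45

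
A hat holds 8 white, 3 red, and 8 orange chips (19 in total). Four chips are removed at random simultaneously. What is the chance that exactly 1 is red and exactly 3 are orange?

14/323

Unordered draws without replacement: count favorable combinations over C(19,4).
Favorable = C(8,0) · C(3,1) · C(8,3) = 168; total = C(19,4) = 3876.
P = 168/3876 = 14/323 ≈ 0.0433.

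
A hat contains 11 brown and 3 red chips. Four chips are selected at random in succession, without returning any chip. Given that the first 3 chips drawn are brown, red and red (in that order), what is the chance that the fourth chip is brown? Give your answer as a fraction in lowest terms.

10/11

After removing 1 brown, 2 red, the hat has 10 brown out of 11 remaining.
P(fourth is brown | given) = 10/11 ≈ 0.9091.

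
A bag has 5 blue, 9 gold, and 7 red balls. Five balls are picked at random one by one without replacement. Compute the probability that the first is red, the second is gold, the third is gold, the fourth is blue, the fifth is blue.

4/969

Multiply the conditional probability of each draw in order, without replacement, so each draw removes one from its color and from the total.
P = (7/21) · (9/20) · (8/19) · (5/18) · (4/17) = 4/969 ≈ 0.0041.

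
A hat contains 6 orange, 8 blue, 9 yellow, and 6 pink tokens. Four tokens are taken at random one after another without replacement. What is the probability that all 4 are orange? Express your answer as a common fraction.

Unordered draws without replacement: count favorable combinations over C(29,4).
Favorable = C(6,4) · C(8,0) · C(9,0) · C(6,0) = 15; total = C(29,4) = 23751.
P = 15/23751 = 5/7917 ≈ 0.0006.

5/7917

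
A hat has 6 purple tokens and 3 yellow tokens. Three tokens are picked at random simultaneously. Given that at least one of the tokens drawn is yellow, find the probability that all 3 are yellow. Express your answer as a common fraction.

P(all 3 yellow) = C(3,3)/C(9,3) = 1/84; P(at least one yellow) = 1 − C(6,3)/C(9,3) = 16/21.
Since 'all 3 yellow' ⊆ 'at least one yellow', P(all 3 | at least one) = 1/84 / 16/21 = 1/64 ≈ 0.0156.

1/64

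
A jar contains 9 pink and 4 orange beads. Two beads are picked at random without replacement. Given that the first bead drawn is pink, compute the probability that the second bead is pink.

2/3

After removing 1 pink, the jar has 8 pink out of 12 remaining.
P(second is pink | given) = 8/12 = 2/3 ≈ 0.6667.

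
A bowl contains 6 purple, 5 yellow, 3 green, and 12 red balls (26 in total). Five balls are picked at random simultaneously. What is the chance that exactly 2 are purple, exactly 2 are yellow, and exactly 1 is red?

90/3289

Unordered draws without replacement: count favorable combinations over C(26,5).
Favorable = C(6,2) · C(5,2) · C(3,0) · C(12,1) = 1800; total = C(26,5) = 65780.
P = 1800/65780 = 90/3289 ≈ 0.0274.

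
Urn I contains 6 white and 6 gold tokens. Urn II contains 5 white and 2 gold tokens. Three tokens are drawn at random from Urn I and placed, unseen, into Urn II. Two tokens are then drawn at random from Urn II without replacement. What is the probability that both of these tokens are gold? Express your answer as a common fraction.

103/990

Condition on how many of the transferred tokens are gold (from Urn I: 6 gold of 12; then Urn II has 10 total).
  0 gold: C(6,0)C(6,3)/C(12,3) = 1/11; then P = C(2,2)/C(10,2) = 1/45
  1 gold: C(6,1)C(6,2)/C(12,3) = 9/22; then P = C(3,2)/C(10,2) = 1/15
  2 gold: C(6,2)C(6,1)/C(12,3) = 9/22; then P = C(4,2)/C(10,2) = 2/15
  3 gold: C(6,3)C(6,0)/C(12,3) = 1/11; then P = C(5,2)/C(10,2) = 2/9
P(both gold) = 103/990 ≈ 0.1040.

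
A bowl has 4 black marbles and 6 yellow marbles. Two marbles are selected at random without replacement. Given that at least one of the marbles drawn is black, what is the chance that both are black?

1/5

P(both black) = C(4,2)/C(10,2) = 2/15; P(at least one black) = 1 − C(6,2)/C(10,2) = 2/3.
Since 'both black' ⊆ 'at least one black', P(both | at least one) = 2/15 / 2/3 = 1/5 ≈ 0.2000.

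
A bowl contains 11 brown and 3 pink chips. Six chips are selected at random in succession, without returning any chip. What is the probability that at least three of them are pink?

Sum the hypergeometric tail for j = 3,…,3 pink chips.
Favorable = C(3,3)·C(11,3) = 165; total = C(14,6) = 3003.
P = 165/3003 = 5/91 ≈ 0.0549.

5/91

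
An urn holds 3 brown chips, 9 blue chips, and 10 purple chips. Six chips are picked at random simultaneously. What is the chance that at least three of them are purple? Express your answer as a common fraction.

1318/2261

Sum the hypergeometric tail for j = 3,…,6 purple chips.
Favorable = C(10,3)·C(12,3) + C(10,4)·C(12,2) + C(10,5)·C(12,1) + C(10,6)·C(12,0) = 43494; total = C(22,6) = 74613.
P = 43494/74613 = 1318/2261 ≈ 0.5829.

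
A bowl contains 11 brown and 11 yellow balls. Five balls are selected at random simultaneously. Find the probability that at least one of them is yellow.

56/57

Use the complement: P(at least one yellow) = 1 − P(no yellow).
P(none) = C(11,5)/C(22,5) = 462/26334.
So P = 1 − 462/26334 = 56/57 ≈ 0.9825.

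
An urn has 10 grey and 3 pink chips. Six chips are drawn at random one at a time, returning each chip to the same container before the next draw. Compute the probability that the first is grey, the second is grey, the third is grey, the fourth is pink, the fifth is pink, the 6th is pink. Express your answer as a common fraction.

Multiply the conditional probability of each draw in order, with replacement (the composition resets each draw).
P = (10/13) · (10/13) · (10/13) · (3/13) · (3/13) · (3/13) = 27000/4826809 ≈ 0.0056.

27000/4826809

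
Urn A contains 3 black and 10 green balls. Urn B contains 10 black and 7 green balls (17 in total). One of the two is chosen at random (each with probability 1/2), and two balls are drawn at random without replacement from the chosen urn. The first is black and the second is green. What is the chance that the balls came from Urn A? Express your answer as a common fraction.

68/159

P(E | Urn A) = 5/26; P(E | Urn B) = 35/136.
P(E) = 1/2·5/26 + 1/2·35/136 = 795/3536.
By Bayes' rule, P(Urn A | E) = 5/52 / 795/3536 = 68/159 ≈ 0.4277.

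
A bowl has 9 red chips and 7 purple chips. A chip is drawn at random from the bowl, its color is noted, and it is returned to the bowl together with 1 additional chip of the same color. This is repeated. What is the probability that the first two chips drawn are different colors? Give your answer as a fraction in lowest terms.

Either purple then red, or red then purple; after the first draw the total is 17.
P = (7/16)·(9/17) + (9/16)·(7/17) = 63/136 ≈ 0.4632.

63/136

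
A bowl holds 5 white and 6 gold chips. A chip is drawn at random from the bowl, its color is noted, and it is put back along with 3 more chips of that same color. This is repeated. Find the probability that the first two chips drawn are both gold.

After a gold draw the bowl holds 9 gold out of 14.
P = (6/11)·(9/14) = 27/77 ≈ 0.3506.

27/77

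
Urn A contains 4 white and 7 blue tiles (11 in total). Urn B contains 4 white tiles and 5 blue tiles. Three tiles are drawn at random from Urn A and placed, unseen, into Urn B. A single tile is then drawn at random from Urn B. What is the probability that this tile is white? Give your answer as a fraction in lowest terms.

14/33

Condition on how many of the transferred tiles are white (from Urn A: 4 white of 11; then Urn B has 12 total).
  0 white: C(4,0)C(7,3)/C(11,3) = 7/33; then P = 4/12
  1 white: C(4,1)C(7,2)/C(11,3) = 28/55; then P = 5/12
  2 white: C(4,2)C(7,1)/C(11,3) = 14/55; then P = 6/12
  3 white: C(4,3)C(7,0)/C(11,3) = 4/165; then P = 7/12
P(white from Urn B) = 14/33 ≈ 0.4242.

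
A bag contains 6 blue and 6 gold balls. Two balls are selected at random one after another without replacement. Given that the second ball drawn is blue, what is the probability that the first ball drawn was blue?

P(first=blue and the second ball drawn is blue) = (6/12)·(5/11) = 5/22.
P(the second ball drawn is blue) = Σ over first color = 5/22 + 3/11 = 1/2.
By Bayes, P(first=blue | the second ball drawn is blue) = 5/22 / 1/2 = 5/11 ≈ 0.4545.

5/11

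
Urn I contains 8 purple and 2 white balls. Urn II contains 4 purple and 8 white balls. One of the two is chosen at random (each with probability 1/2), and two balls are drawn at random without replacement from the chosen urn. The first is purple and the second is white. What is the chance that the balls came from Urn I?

11/26

P(E | Urn I) = 8/45; P(E | Urn II) = 8/33.
P(E) = 1/2·8/45 + 1/2·8/33 = 104/495.
By Bayes' rule, P(Urn I | E) = 4/45 / 104/495 = 11/26 ≈ 0.4231.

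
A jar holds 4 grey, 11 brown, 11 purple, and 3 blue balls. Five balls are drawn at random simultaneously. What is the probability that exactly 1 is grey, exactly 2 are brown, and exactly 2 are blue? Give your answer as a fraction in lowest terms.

Unordered draws without replacement: count favorable combinations over C(29,5).
Favorable = C(4,1) · C(11,2) · C(11,0) · C(3,2) = 660; total = C(29,5) = 118755.
P = 660/118755 = 44/7917 ≈ 0.0056.

44/7917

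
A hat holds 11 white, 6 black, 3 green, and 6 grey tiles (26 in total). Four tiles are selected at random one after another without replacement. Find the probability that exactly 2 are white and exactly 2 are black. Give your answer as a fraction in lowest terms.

33/598

Unordered draws without replacement: count favorable combinations over C(26,4).
Favorable = C(11,2) · C(6,2) · C(3,0) · C(6,0) = 825; total = C(26,4) = 14950.
P = 825/14950 = 33/598 ≈ 0.0552.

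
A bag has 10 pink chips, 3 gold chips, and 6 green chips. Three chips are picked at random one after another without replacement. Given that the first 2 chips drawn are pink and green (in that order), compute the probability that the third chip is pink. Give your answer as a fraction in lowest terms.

9/17

After removing 1 pink, 1 green, the bag has 9 pink out of 17 remaining.
P(third is pink | given) = 9/17 ≈ 0.5294.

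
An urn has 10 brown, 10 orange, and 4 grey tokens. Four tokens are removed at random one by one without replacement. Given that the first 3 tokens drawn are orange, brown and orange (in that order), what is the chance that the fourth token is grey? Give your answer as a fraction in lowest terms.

4/21

After removing 1 brown, 2 orange, the urn has 4 grey out of 21 remaining.
P(fourth is grey | given) = 4/21 ≈ 0.1905.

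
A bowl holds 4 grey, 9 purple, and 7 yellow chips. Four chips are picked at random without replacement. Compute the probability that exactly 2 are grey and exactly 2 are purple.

72/1615

Unordered draws without replacement: count favorable combinations over C(20,4).
Favorable = C(4,2) · C(9,2) · C(7,0) = 216; total = C(20,4) = 4845.
P = 216/4845 = 72/1615 ≈ 0.0446.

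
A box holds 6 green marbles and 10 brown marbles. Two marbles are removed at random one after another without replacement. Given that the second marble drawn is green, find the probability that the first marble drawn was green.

P(first=green and the second marble drawn is green) = (6/16)·(5/15) = 1/8.
P(the second marble drawn is green) = Σ over first color = 1/8 + 1/4 = 3/8.
By Bayes, P(first=green | the second marble drawn is green) = 1/8 / 3/8 = 1/3 ≈ 0.3333.

1/3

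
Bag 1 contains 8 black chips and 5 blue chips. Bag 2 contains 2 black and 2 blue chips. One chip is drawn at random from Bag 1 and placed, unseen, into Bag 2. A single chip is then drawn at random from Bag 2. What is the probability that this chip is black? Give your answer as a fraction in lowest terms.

Condition on how many of the transferred chips are black (from Bag 1: 8 black of 13; then Bag 2 has 5 total).
  0 black: C(8,0)C(5,1)/C(13,1) = 5/13; then P = 2/5
  1 black: C(8,1)C(5,0)/C(13,1) = 8/13; then P = 3/5
P(black from Bag 2) = 34/65 ≈ 0.5231.

34/65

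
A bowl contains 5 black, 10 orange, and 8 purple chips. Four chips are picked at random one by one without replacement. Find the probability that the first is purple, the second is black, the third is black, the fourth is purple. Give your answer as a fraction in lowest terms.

4/759

Multiply the conditional probability of each draw in order, without replacement, so each draw removes one from its color and from the total.
P = (8/23) · (5/22) · (4/21) · (7/20) = 4/759 ≈ 0.0053.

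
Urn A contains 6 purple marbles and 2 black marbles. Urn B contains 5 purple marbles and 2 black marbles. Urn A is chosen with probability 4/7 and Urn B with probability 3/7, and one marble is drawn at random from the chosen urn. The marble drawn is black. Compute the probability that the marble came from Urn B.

P(black | Urn A) = 1/4; P(black | Urn B) = 2/7.
P(black) = 4/7·1/4 + 3/7·2/7 = 13/49.
By Bayes' rule, P(Urn B | black) = 6/49 / 13/49 = 6/13 ≈ 0.4615.

6/13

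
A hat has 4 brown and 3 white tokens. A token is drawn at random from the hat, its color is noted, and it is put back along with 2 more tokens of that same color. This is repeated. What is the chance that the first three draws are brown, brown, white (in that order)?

8/77

Track the composition after each reinforcement of +2.
P = (4/7) · (6/9) · (3/11) = 8/77 ≈ 0.1039.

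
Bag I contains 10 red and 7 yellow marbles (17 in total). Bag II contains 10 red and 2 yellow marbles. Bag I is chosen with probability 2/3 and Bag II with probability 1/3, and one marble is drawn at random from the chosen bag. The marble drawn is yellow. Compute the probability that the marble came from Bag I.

84/101

P(yellow | Bag I) = 7/17; P(yellow | Bag II) = 1/6.
P(yellow) = 2/3·7/17 + 1/3·1/6 = 101/306.
By Bayes' rule, P(Bag I | yellow) = 14/51 / 101/306 = 84/101 ≈ 0.8317.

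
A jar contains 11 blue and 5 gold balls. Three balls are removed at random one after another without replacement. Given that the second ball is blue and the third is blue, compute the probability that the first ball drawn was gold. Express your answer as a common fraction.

5/14

P(first=gold and the second ball is blue and the third is blue) = (5/16)·(11/15)·(10/14) = 55/336.
P(E) = Σ over first color = 33/112 + 55/336 = 11/24.
By Bayes, P(first=gold | E) = 55/336 / 11/24 = 5/14 ≈ 0.3571.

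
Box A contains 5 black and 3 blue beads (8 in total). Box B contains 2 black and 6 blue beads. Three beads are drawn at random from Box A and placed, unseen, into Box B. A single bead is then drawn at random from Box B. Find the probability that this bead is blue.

Condition on how many of the transferred beads are blue (from Box A: 3 blue of 8; then Box B has 11 total).
  0 blue: C(3,0)C(5,3)/C(8,3) = 5/28; then P = 6/11
  1 blue: C(3,1)C(5,2)/C(8,3) = 15/28; then P = 7/11
  2 blue: C(3,2)C(5,1)/C(8,3) = 15/56; then P = 8/11
  3 blue: C(3,3)C(5,0)/C(8,3) = 1/56; then P = 9/11
P(blue from Box B) = 57/88 ≈ 0.6477.

57/88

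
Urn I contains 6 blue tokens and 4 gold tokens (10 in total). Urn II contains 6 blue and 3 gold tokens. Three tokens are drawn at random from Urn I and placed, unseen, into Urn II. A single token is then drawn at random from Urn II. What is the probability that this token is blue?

13/20

Condition on how many of the transferred tokens are blue (from Urn I: 6 blue of 10; then Urn II has 12 total).
  0 blue: C(6,0)C(4,3)/C(10,3) = 1/30; then P = 6/12
  1 blue: C(6,1)C(4,2)/C(10,3) = 3/10; then P = 7/12
  2 blue: C(6,2)C(4,1)/C(10,3) = 1/2; then P = 8/12
  3 blue: C(6,3)C(4,0)/C(10,3) = 1/6; then P = 9/12
P(blue from Urn II) = 13/20 ≈ 0.6500.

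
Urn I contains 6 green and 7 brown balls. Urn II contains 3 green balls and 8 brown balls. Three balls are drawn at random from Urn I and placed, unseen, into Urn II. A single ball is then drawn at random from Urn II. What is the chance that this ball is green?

Condition on how many of the transferred balls are green (from Urn I: 6 green of 13; then Urn II has 14 total).
  0 green: C(6,0)C(7,3)/C(13,3) = 35/286; then P = 3/14
  1 green: C(6,1)C(7,2)/C(13,3) = 63/143; then P = 4/14
  2 green: C(6,2)C(7,1)/C(13,3) = 105/286; then P = 5/14
  3 green: C(6,3)C(7,0)/C(13,3) = 10/143; then P = 6/14
P(green from Urn II) = 57/182 ≈ 0.3132.

57/182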